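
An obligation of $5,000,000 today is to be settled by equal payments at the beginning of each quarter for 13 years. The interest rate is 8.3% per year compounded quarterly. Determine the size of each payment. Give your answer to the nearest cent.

Level annuity due; solve PV = PMT × [(1 − (1+r)^−n)/r] × (1+r) for PMT.
Periodic rate r = 0.083/4 per quarter; n is counted in quarters.
With n = 52: PMT = 5,000,000 / ([(1 − (1+r)^−n)/r] × (1+r)) = $154,871.94

$154,871.94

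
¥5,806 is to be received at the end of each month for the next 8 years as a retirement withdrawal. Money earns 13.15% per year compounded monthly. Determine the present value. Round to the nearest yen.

This is an ordinary annuity: 96 payments of ¥5,806 at the end of each month.
Periodic rate r = 0.1315/12 per month; n is counted in months.
PV = PMT × [(1 − (1+r)^−n)/r] = 5,806 × [1 − (1+r)^−96] / r = ¥343,728

¥343,728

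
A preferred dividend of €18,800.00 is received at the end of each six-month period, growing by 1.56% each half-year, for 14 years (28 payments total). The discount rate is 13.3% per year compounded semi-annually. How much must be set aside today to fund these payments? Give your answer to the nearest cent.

€275,428.80

Periodic rate r = 0.133/2 per half-year; n is counted in half-years.
Growing ordinary annuity: PV = PMT₁ × [1 − ((1+g)/(1+r))^n] / (r − g) = 18,800 × [1 − ((1+0.0156)/(1+r))^28] / (r − 0.0156) = €275,428.80.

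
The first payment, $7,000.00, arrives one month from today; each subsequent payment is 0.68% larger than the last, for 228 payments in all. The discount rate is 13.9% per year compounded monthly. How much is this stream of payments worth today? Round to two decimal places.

Periodic rate r = 0.139/12 per month; n is counted in months.
Growing ordinary annuity: PV = PMT₁ × [1 − ((1+g)/(1+r))^n] / (r − g) = 7,000 × [1 − ((1+0.0068)/(1+r))^228] / (r − 0.0068) = $966,777.88.

$966,777.88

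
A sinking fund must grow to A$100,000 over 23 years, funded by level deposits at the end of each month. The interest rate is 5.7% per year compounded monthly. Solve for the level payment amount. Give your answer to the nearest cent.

A$176.03

Level ordinary annuity; solve FV = PMT × [((1+r)^n − 1)/r] for PMT.
Periodic rate r = 0.057/12 per month; n is counted in months.
With n = 276: PMT = 100,000 / ([((1+r)^n − 1)/r]) = A$176.03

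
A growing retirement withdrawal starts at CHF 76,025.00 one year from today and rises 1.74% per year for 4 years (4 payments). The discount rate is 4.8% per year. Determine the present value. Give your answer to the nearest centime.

Periodic rate r = 0.048 per year.
Growing ordinary annuity: PV = PMT₁ × [1 − ((1+g)/(1+r))^n] / (r − g) = 76,025 × [1 − ((1+0.0174)/(1+r))^4] / (r − 0.0174) = CHF 277,708.48.

CHF 277,708.48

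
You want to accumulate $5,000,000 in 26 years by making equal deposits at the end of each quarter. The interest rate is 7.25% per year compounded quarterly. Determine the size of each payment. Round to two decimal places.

Level ordinary annuity; solve FV = PMT × [((1+r)^n − 1)/r] for PMT.
Periodic rate r = 0.0725/4 per quarter; n is counted in quarters.
With n = 104: PMT = 5,000,000 / ([((1+r)^n − 1)/r]) = $16,549.14

$16,549.14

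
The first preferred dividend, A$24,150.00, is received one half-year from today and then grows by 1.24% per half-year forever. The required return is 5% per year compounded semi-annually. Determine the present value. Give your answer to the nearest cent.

A$1,916,666.67

Periodic rate r = 0.05/2 per half-year.
Growing perpetuity (Gordon): PV = PMT₁ / (r − g) = 24,150 / (r − 0.0124) = A$1,916,666.67.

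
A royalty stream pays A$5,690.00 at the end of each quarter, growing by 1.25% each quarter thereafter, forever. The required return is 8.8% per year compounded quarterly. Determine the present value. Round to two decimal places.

A$598,947.37

Periodic rate r = 0.088/4 per quarter.
Growing perpetuity (Gordon): PV = PMT₁ / (r − g) = 5,690 / (r − 0.0125) = A$598,947.37.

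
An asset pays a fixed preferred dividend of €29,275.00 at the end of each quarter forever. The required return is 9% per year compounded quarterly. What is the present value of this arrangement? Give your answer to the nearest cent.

Periodic rate r = 0.09/4 per quarter.
Level perpetuity: PV = PMT / r = 29,275 / (0.09/4) = €1,301,111.11.

€1,301,111.11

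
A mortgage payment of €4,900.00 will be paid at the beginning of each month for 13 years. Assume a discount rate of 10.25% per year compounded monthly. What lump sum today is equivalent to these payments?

€425,058.87

This is an annuity due: 156 payments of €4,900.00 at the beginning of each month.
Periodic rate r = 0.1025/12 per month; n is counted in months.
PV = PMT × [(1 − (1+r)^−n)/r] × (1+r) = 4,900 × [1 − (1+r)^−156] / r × (1+r) = €425,058.87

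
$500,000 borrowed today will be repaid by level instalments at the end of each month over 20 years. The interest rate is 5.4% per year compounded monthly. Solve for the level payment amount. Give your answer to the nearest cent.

Level ordinary annuity; solve PV = PMT × [(1 − (1+r)^−n)/r] for PMT.
Periodic rate r = 0.054/12 per month; n is counted in months.
With n = 240: PMT = 500,000 / ([(1 − (1+r)^−n)/r]) = $3,411.26

$3,411.26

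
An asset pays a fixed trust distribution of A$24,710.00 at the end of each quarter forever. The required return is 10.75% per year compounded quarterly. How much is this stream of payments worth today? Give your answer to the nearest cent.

Periodic rate r = 0.1075/4 per quarter.
Level perpetuity: PV = PMT / r = 24,710 / (0.1075/4) = A$919,441.86.

A$919,441.86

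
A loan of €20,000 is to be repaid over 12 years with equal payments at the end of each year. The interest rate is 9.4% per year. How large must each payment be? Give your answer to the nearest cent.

€2,849.54

Level ordinary annuity; solve PV = PMT × [(1 − (1+r)^−n)/r] for PMT.
Periodic rate r = 0.094 per year.
With n = 12: PMT = 20,000 / ([(1 − (1+r)^−n)/r]) = €2,849.54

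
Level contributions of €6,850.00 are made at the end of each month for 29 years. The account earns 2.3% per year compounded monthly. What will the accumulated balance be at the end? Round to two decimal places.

This is an ordinary annuity: 348 deposits of €6,850.00 at the end of each month.
Periodic rate r = 0.023/12 per month; n is counted in months.
FV = PMT × [((1+r)^n − 1)/r] = 6,850 × [(1+r)^348 − 1] / r = €3,384,995.85

€3,384,995.85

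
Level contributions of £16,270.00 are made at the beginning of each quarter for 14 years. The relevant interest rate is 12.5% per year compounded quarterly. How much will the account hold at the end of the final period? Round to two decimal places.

This is an annuity due: 56 deposits of £16,270.00 at the beginning of each quarter.
Periodic rate r = 0.125/4 per quarter; n is counted in quarters.
FV = PMT × [((1+r)^n − 1)/r] × (1+r) = 16,270 × [(1+r)^56 − 1] / r × (1+r) = £2,471,128.15

£2,471,128.15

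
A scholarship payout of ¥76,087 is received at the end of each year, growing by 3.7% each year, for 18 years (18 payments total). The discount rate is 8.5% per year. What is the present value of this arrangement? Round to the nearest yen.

Periodic rate r = 0.085 per year.
Growing ordinary annuity: PV = PMT₁ × [1 − ((1+g)/(1+r))^n] / (r − g) = 76,087 × [1 − ((1+0.037)/(1+r))^18] / (r − 0.037) = ¥883,122.

¥883,122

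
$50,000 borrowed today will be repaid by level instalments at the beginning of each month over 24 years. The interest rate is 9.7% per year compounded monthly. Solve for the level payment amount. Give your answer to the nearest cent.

$444.69

Level annuity due; solve PV = PMT × [(1 − (1+r)^−n)/r] × (1+r) for PMT.
Periodic rate r = 0.097/12 per month; n is counted in months.
With n = 288: PMT = 50,000 / ([(1 − (1+r)^−n)/r] × (1+r)) = $444.69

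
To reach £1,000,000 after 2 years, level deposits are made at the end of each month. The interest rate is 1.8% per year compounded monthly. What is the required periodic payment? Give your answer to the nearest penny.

Level ordinary annuity; solve FV = PMT × [((1+r)^n − 1)/r] for PMT.
Periodic rate r = 0.018/12 per month; n is counted in months.
With n = 24: PMT = 1,000,000 / ([((1+r)^n − 1)/r]) = £40,952.41

£40,952.41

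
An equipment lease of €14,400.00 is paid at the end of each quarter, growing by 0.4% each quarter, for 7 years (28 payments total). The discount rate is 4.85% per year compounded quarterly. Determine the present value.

€358,055.64

Periodic rate r = 0.0485/4 per quarter; n is counted in quarters.
Growing ordinary annuity: PV = PMT₁ × [1 − ((1+g)/(1+r))^n] / (r − g) = 14,400 × [1 − ((1+0.004)/(1+r))^28] / (r − 0.004) = €358,055.64.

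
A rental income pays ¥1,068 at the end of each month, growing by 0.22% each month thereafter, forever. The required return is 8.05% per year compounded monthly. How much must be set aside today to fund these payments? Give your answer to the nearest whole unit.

Periodic rate r = 0.0805/12 per month.
Growing perpetuity (Gordon): PV = PMT₁ / (r − g) = 1,068 / (r − 0.0022) = ¥236,895.

¥236,895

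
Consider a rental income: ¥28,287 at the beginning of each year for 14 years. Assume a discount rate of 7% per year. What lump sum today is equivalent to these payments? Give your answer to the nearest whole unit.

This is an annuity due: 14 payments of ¥28,287 at the beginning of each year.
Periodic rate r = 0.07 per year.
PV = PMT × [(1 − (1+r)^−n)/r] × (1+r) = 28,287 × [1 − (1+r)^−14] / r × (1+r) = ¥264,700

¥264,700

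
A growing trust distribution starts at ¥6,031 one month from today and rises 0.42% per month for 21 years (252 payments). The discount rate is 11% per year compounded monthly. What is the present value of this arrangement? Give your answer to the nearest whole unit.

¥864,053

Periodic rate r = 0.11/12 per month; n is counted in months.
Growing ordinary annuity: PV = PMT₁ × [1 − ((1+g)/(1+r))^n] / (r − g) = 6,031 × [1 − ((1+0.0042)/(1+r))^252] / (r − 0.0042) = ¥864,053.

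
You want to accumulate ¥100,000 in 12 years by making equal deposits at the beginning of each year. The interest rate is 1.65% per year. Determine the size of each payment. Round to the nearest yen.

Level annuity due; solve FV = PMT × [((1+r)^n − 1)/r] × (1+r) for PMT.
Periodic rate r = 0.0165 per year.
With n = 12: PMT = 100,000 / ([((1+r)^n − 1)/r] × (1+r)) = ¥7,480

¥7,480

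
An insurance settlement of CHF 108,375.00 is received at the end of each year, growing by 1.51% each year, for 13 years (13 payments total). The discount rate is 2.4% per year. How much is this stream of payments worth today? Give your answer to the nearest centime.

Periodic rate r = 0.024 per year.
Growing ordinary annuity: PV = PMT₁ × [1 − ((1+g)/(1+r))^n] / (r − g) = 108,375 × [1 − ((1+0.0151)/(1+r))^13] / (r − 0.0151) = CHF 1,306,343.44.

CHF 1,306,343.44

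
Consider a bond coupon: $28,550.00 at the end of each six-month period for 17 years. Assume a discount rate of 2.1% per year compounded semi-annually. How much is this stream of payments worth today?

This is an ordinary annuity: 34 payments of $28,550.00 at the end of each six-month period.
Periodic rate r = 0.021/2 per half-year; n is counted in half-years.
PV = PMT × [(1 − (1+r)^−n)/r] = 28,550 × [1 − (1+r)^−34] / r = $812,788.18

$812,788.18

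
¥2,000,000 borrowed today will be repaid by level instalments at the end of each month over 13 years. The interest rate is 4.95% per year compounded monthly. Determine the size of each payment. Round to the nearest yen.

¥17,410

Level ordinary annuity; solve PV = PMT × [(1 − (1+r)^−n)/r] for PMT.
Periodic rate r = 0.0495/12 per month; n is counted in months.
With n = 156: PMT = 2,000,000 / ([(1 − (1+r)^−n)/r]) = ¥17,410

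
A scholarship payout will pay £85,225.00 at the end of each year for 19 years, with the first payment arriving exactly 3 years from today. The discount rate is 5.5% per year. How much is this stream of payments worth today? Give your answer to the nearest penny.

£888,805.08

Ordinary annuity of 19 payments, first payment at period 3.
Periodic rate r = 0.055 per year.
The ordinary-annuity PV formula values the stream one period before the first payment (period 2); discount that back 2 periods:
PV₀ = 85,225 × [1 − (1+r)^−19] / r × (1+r)^−2 = £888,805.08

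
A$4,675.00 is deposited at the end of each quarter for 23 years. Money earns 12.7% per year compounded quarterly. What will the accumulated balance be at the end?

A$2,464,254.64

This is an ordinary annuity: 92 deposits of A$4,675.00 at the end of each quarter.
Periodic rate r = 0.127/4 per quarter; n is counted in quarters.
FV = PMT × [((1+r)^n − 1)/r] = 4,675 × [(1+r)^92 − 1] / r = A$2,464,254.64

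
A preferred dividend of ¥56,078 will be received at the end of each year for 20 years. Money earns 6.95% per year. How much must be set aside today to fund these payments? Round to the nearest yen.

¥596,407

This is an ordinary annuity: 20 payments of ¥56,078 at the end of each year.
Periodic rate r = 0.0695 per year.
PV = PMT × [(1 − (1+r)^−n)/r] = 56,078 × [1 − (1+r)^−20] / r = ¥596,407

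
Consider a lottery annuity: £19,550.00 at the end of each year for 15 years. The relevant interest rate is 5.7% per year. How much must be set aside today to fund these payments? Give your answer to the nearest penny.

£193,652.45

This is an ordinary annuity: 15 payments of £19,550.00 at the end of each year.
Periodic rate r = 0.057 per year.
PV = PMT × [(1 − (1+r)^−n)/r] = 19,550 × [1 − (1+r)^−15] / r = £193,652.45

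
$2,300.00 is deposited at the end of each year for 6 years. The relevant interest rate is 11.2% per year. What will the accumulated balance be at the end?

This is an ordinary annuity: 6 deposits of $2,300.00 at the end of each year.
Periodic rate r = 0.112 per year.
FV = PMT × [((1+r)^n − 1)/r] = 2,300 × [(1+r)^6 − 1] / r = $18,291.71

$18,291.71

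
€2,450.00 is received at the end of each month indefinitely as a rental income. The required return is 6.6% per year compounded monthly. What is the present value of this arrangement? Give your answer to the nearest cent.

Periodic rate r = 0.066/12 per month.
Level perpetuity: PV = PMT / r = 2,450 / (0.066/12) = €445,454.55.

€445,454.55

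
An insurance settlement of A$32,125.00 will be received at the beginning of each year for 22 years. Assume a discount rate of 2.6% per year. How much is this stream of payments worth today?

A$546,967.59

This is an annuity due: 22 payments of A$32,125.00 at the beginning of each year.
Periodic rate r = 0.026 per year.
PV = PMT × [(1 − (1+r)^−n)/r] × (1+r) = 32,125 × [1 − (1+r)^−22] / r × (1+r) = A$546,967.59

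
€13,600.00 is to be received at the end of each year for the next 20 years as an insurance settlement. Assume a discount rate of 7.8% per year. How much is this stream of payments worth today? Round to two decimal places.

€135,537.76

This is an ordinary annuity: 20 payments of €13,600.00 at the end of each year.
Periodic rate r = 0.078 per year.
PV = PMT × [(1 − (1+r)^−n)/r] = 13,600 × [1 − (1+r)^−20] / r = €135,537.76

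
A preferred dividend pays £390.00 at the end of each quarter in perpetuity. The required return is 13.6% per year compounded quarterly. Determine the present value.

£11,470.59

Periodic rate r = 0.136/4 per quarter.
Level perpetuity: PV = PMT / r = 390 / (0.136/4) = £11,470.59.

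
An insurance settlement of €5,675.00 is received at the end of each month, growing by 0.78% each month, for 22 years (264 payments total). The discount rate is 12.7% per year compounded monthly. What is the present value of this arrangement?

Periodic rate r = 0.127/12 per month; n is counted in months.
Growing ordinary annuity: PV = PMT₁ × [1 − ((1+g)/(1+r))^n] / (r − g) = 5,675 × [1 − ((1+0.0078)/(1+r))^264] / (r − 0.0078) = €1,054,486.39.

€1,054,486.39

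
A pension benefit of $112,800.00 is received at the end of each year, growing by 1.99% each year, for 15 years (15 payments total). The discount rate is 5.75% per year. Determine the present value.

$1,257,071.82

Periodic rate r = 0.0575 per year.
Growing ordinary annuity: PV = PMT₁ × [1 − ((1+g)/(1+r))^n] / (r − g) = 112,800 × [1 − ((1+0.0199)/(1+r))^15] / (r − 0.0199) = $1,257,071.82.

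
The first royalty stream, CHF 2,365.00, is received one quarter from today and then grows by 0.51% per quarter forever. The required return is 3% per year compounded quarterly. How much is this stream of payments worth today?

CHF 985,416.67

Periodic rate r = 0.03/4 per quarter.
Growing perpetuity (Gordon): PV = PMT₁ / (r − g) = 2,365 / (r − 0.0051) = CHF 985,416.67.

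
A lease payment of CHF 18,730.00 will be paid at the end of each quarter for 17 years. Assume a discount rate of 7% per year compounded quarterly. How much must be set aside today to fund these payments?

CHF 741,313.43

This is an ordinary annuity: 68 payments of CHF 18,730.00 at the end of each quarter.
Periodic rate r = 0.07/4 per quarter; n is counted in quarters.
PV = PMT × [(1 − (1+r)^−n)/r] = 18,730 × [1 − (1+r)^−68] / r = CHF 741,313.43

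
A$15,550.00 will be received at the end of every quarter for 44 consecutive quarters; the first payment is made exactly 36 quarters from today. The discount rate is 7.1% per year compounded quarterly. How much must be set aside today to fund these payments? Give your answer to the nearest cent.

Ordinary annuity of 44 payments, first payment at period 36.
Periodic rate r = 0.071/4 per quarter; n is counted in quarters.
The ordinary-annuity PV formula values the stream one period before the first payment (period 35); discount that back 35 periods:
PV₀ = 15,550 × [1 − (1+r)^−44] / r × (1+r)^−35 = A$255,037.92

A$255,037.92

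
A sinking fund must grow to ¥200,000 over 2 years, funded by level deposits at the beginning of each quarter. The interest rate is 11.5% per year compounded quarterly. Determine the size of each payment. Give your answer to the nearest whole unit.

¥21,960

Level annuity due; solve FV = PMT × [((1+r)^n − 1)/r] × (1+r) for PMT.
Periodic rate r = 0.115/4 per quarter; n is counted in quarters.
With n = 8: PMT = 200,000 / ([((1+r)^n − 1)/r] × (1+r)) = ¥21,960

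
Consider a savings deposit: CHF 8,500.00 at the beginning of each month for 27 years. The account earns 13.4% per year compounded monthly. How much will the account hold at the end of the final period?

This is an annuity due: 324 deposits of CHF 8,500.00 at the beginning of each month.
Periodic rate r = 0.134/12 per month; n is counted in months.
FV = PMT × [((1+r)^n − 1)/r] × (1+r) = 8,500 × [(1+r)^324 − 1] / r × (1+r) = CHF 27,342,021.89

CHF 27,342,021.89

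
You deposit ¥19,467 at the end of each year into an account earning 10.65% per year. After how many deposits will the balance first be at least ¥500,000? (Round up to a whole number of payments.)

14 payments

Periodic rate r = 0.1065 per year.
Ordinary annuity FV: 500,000 = 19,467 × [((1+r)^n − 1)/r].
(1+r)^n = 1 + 500,000 × r / 19,467, so n = ln(1 + 500,000·r/19,467) / ln(1+r) = 13.02.
Round up to a whole number of payments: n = 14.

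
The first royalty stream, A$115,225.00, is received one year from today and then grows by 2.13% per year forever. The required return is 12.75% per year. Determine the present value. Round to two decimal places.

A$1,084,981.17

Periodic rate r = 0.1275 per year.
Growing perpetuity (Gordon): PV = PMT₁ / (r − g) = 115,225 / (r − 0.0213) = A$1,084,981.17.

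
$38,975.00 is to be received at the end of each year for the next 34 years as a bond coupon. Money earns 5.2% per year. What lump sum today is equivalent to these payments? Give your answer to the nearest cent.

This is an ordinary annuity: 34 payments of $38,975.00 at the end of each year.
Periodic rate r = 0.052 per year.
PV = PMT × [(1 − (1+r)^−n)/r] = 38,975 × [1 − (1+r)^−34] / r = $615,783.45

$615,783.45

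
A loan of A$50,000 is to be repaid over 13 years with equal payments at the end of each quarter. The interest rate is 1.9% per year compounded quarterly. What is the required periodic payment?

A$1,087.44

Level ordinary annuity; solve PV = PMT × [(1 − (1+r)^−n)/r] for PMT.
Periodic rate r = 0.019/4 per quarter; n is counted in quarters.
With n = 52: PMT = 50,000 / ([(1 − (1+r)^−n)/r]) = A$1,087.44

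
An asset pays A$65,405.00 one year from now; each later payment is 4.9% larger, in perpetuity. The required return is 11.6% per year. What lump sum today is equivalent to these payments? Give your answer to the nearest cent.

A$976,194.03

Periodic rate r = 0.116 per year.
Growing perpetuity (Gordon): PV = PMT₁ / (r − g) = 65,405 / (r − 0.049) = A$976,194.03.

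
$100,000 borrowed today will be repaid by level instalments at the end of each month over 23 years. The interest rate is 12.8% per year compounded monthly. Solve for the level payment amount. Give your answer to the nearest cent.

Level ordinary annuity; solve PV = PMT × [(1 − (1+r)^−n)/r] for PMT.
Periodic rate r = 0.128/12 per month; n is counted in months.
With n = 276: PMT = 100,000 / ([(1 − (1+r)^−n)/r]) = $1,126.94

$1,126.94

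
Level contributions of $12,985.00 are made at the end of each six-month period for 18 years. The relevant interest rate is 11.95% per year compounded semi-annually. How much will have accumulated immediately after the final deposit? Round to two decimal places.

This is an ordinary annuity: 36 deposits of $12,985.00 at the end of each six-month period.
Periodic rate r = 0.1195/2 per half-year; n is counted in half-years.
FV = PMT × [((1+r)^n − 1)/r] = 12,985 × [(1+r)^36 − 1] / r = $1,538,285.02

$1,538,285.02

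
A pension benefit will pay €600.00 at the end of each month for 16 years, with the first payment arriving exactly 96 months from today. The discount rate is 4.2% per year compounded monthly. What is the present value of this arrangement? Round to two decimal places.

Ordinary annuity of 192 payments, first payment at period 96.
Periodic rate r = 0.042/12 per month; n is counted in months.
The ordinary-annuity PV formula values the stream one period before the first payment (period 95); discount that back 95 periods:
PV₀ = 600 × [1 − (1+r)^−192] / r × (1+r)^−95 = €60,115.64

€60,115.64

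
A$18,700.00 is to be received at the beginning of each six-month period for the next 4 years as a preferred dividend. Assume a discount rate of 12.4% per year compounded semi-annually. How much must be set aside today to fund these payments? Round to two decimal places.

This is an annuity due: 8 payments of A$18,700.00 at the beginning of each six-month period.
Periodic rate r = 0.124/2 per half-year; n is counted in half-years.
PV = PMT × [(1 − (1+r)^−n)/r] × (1+r) = 18,700 × [1 − (1+r)^−8] / r × (1+r) = A$122,352.51

A$122,352.51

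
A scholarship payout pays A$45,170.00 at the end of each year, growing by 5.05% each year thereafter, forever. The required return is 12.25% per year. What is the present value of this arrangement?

Periodic rate r = 0.1225 per year.
Growing perpetuity (Gordon): PV = PMT₁ / (r − g) = 45,170 / (r − 0.0505) = A$627,361.11.

A$627,361.11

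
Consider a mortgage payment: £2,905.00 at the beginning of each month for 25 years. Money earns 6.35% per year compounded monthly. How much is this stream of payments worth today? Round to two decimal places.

This is an annuity due: 300 payments of £2,905.00 at the beginning of each month.
Periodic rate r = 0.0635/12 per month; n is counted in months.
PV = PMT × [(1 − (1+r)^−n)/r] × (1+r) = 2,905 × [1 − (1+r)^−300] / r × (1+r) = £438,583.70

£438,583.70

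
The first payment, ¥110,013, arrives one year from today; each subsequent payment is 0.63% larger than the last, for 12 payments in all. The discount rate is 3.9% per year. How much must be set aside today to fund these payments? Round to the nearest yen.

Periodic rate r = 0.039 per year.
Growing ordinary annuity: PV = PMT₁ × [1 − ((1+g)/(1+r))^n] / (r − g) = 110,013 × [1 − ((1+0.0063)/(1+r))^12] / (r − 0.0063) = ¥1,072,181.

¥1,072,181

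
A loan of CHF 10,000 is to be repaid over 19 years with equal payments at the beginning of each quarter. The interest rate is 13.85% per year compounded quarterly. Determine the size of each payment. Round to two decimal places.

CHF 361.89

Level annuity due; solve PV = PMT × [(1 − (1+r)^−n)/r] × (1+r) for PMT.
Periodic rate r = 0.1385/4 per quarter; n is counted in quarters.
With n = 76: PMT = 10,000 / ([(1 − (1+r)^−n)/r] × (1+r)) = CHF 361.89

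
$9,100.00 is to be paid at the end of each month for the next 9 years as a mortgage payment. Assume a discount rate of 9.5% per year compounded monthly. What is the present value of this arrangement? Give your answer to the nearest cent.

This is an ordinary annuity: 108 payments of $9,100.00 at the end of each month.
Periodic rate r = 0.095/12 per month; n is counted in months.
PV = PMT × [(1 − (1+r)^−n)/r] = 9,100 × [1 − (1+r)^−108] / r = $658,973.30

$658,973.30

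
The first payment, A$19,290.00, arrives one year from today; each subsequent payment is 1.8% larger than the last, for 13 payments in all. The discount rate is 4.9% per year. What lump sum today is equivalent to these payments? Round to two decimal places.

Periodic rate r = 0.049 per year.
Growing ordinary annuity: PV = PMT₁ × [1 − ((1+g)/(1+r))^n] / (r − g) = 19,290 × [1 − ((1+0.018)/(1+r))^13] / (r − 0.018) = A$200,939.79.

A$200,939.79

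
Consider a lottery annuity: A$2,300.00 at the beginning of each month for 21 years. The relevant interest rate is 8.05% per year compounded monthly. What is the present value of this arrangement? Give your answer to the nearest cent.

A$281,140.39

This is an annuity due: 252 payments of A$2,300.00 at the beginning of each month.
Periodic rate r = 0.0805/12 per month; n is counted in months.
PV = PMT × [(1 − (1+r)^−n)/r] × (1+r) = 2,300 × [1 − (1+r)^−252] / r × (1+r) = A$281,140.39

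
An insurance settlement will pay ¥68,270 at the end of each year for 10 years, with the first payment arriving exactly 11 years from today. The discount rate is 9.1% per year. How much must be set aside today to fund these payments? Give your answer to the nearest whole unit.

¥182,579

Ordinary annuity of 10 payments, first payment at period 11.
Periodic rate r = 0.091 per year.
The ordinary-annuity PV formula values the stream one period before the first payment (period 10); discount that back 10 periods:
PV₀ = 68,270 × [1 − (1+r)^−10] / r × (1+r)^−10 = ¥182,579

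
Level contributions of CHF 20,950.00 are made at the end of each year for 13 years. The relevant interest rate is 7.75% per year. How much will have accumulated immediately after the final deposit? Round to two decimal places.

CHF 443,034.46

This is an ordinary annuity: 13 deposits of CHF 20,950.00 at the end of each year.
Periodic rate r = 0.0775 per year.
FV = PMT × [((1+r)^n − 1)/r] = 20,950 × [(1+r)^13 − 1] / r = CHF 443,034.46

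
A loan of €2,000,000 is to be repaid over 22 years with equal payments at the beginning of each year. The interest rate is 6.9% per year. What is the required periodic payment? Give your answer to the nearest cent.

Level annuity due; solve PV = PMT × [(1 − (1+r)^−n)/r] × (1+r) for PMT.
Periodic rate r = 0.069 per year.
With n = 22: PMT = 2,000,000 / ([(1 − (1+r)^−n)/r] × (1+r)) = €167,740.80

€167,740.80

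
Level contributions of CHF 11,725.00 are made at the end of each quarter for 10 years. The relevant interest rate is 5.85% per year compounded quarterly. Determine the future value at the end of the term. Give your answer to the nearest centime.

CHF 631,267.98

This is an ordinary annuity: 40 deposits of CHF 11,725.00 at the end of each quarter.
Periodic rate r = 0.0585/4 per quarter; n is counted in quarters.
FV = PMT × [((1+r)^n − 1)/r] = 11,725 × [(1+r)^40 − 1] / r = CHF 631,267.98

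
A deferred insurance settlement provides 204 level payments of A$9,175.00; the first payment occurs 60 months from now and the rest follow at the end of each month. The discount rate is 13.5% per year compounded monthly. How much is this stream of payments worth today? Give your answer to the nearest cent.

A$378,483.49

Ordinary annuity of 204 payments, first payment at period 60.
Periodic rate r = 0.135/12 per month; n is counted in months.
The ordinary-annuity PV formula values the stream one period before the first payment (period 59); discount that back 59 periods:
PV₀ = 9,175 × [1 − (1+r)^−204] / r × (1+r)^−59 = A$378,483.49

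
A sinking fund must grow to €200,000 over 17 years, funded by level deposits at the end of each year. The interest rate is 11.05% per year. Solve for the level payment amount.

Level ordinary annuity; solve FV = PMT × [((1+r)^n − 1)/r] for PMT.
Periodic rate r = 0.1105 per year.
With n = 17: PMT = 200,000 / ([((1+r)^n − 1)/r]) = €4,473.32

€4,473.32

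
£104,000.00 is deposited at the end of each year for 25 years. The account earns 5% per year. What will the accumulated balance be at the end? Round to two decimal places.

This is an ordinary annuity: 25 deposits of £104,000.00 at the end of each year.
Periodic rate r = 0.05 per year.
FV = PMT × [((1+r)^n − 1)/r] = 104,000 × [(1+r)^25 − 1] / r = £4,963,618.28

£4,963,618.28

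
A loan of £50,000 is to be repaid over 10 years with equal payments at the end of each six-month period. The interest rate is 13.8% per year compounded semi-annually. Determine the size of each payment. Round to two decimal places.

Level ordinary annuity; solve PV = PMT × [(1 − (1+r)^−n)/r] for PMT.
Periodic rate r = 0.138/2 per half-year; n is counted in half-years.
With n = 20: PMT = 50,000 / ([(1 − (1+r)^−n)/r]) = £4,683.03

£4,683.03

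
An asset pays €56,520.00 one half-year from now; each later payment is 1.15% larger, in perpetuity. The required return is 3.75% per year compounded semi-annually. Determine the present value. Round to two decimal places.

€7,795,862.07

Periodic rate r = 0.0375/2 per half-year.
Growing perpetuity (Gordon): PV = PMT₁ / (r − g) = 56,520 / (r − 0.0115) = €7,795,862.07.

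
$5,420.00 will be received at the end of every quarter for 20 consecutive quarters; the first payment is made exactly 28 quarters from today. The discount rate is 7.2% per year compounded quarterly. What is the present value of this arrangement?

$55,819.13

Ordinary annuity of 20 payments, first payment at period 28.
Periodic rate r = 0.072/4 per quarter; n is counted in quarters.
The ordinary-annuity PV formula values the stream one period before the first payment (period 27); discount that back 27 periods:
PV₀ = 5,420 × [1 − (1+r)^−20] / r × (1+r)^−27 = $55,819.13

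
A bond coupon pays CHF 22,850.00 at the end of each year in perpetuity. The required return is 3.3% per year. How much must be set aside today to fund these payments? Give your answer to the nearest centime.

CHF 692,424.24

Periodic rate r = 0.033 per year.
Level perpetuity: PV = PMT / r = 22,850 / (0.033) = CHF 692,424.24.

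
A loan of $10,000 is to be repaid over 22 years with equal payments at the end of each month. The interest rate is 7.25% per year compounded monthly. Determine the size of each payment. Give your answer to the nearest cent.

$75.89

Level ordinary annuity; solve PV = PMT × [(1 − (1+r)^−n)/r] for PMT.
Periodic rate r = 0.0725/12 per month; n is counted in months.
With n = 264: PMT = 10,000 / ([(1 − (1+r)^−n)/r]) = $75.89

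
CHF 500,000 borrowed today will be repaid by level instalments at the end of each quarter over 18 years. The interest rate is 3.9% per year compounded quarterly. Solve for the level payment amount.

Level ordinary annuity; solve PV = PMT × [(1 − (1+r)^−n)/r] for PMT.
Periodic rate r = 0.039/4 per quarter; n is counted in quarters.
With n = 72: PMT = 500,000 / ([(1 − (1+r)^−n)/r]) = CHF 9,697.27

CHF 9,697.27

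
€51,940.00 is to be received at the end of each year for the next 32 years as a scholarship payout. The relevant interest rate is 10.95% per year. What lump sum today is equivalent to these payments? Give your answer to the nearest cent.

€457,276.53

This is an ordinary annuity: 32 payments of €51,940.00 at the end of each year.
Periodic rate r = 0.1095 per year.
PV = PMT × [(1 − (1+r)^−n)/r] = 51,940 × [1 − (1+r)^−32] / r = €457,276.53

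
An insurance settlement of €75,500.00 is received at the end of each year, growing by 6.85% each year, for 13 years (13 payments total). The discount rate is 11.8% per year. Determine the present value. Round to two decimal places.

€678,674.19

Periodic rate r = 0.118 per year.
Growing ordinary annuity: PV = PMT₁ × [1 − ((1+g)/(1+r))^n] / (r − g) = 75,500 × [1 − ((1+0.0685)/(1+r))^13] / (r − 0.0685) = €678,674.19.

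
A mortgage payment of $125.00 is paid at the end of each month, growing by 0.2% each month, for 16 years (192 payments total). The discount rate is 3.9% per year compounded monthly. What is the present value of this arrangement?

Periodic rate r = 0.039/12 per month; n is counted in months.
Growing ordinary annuity: PV = PMT₁ × [1 − ((1+g)/(1+r))^n] / (r − g) = 125 × [1 − ((1+0.002)/(1+r))^192] / (r − 0.002) = $21,287.77.

$21,287.77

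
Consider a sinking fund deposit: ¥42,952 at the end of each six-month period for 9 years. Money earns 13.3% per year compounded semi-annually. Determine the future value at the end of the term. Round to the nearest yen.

This is an ordinary annuity: 18 deposits of ¥42,952 at the end of each six-month period.
Periodic rate r = 0.133/2 per half-year; n is counted in half-years.
FV = PMT × [((1+r)^n − 1)/r] = 42,952 × [(1+r)^18 − 1] / r = ¥1,412,161

¥1,412,161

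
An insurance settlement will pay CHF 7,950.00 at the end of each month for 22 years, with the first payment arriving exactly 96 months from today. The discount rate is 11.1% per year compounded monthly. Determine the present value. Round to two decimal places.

CHF 326,853.51

Ordinary annuity of 264 payments, first payment at period 96.
Periodic rate r = 0.111/12 per month; n is counted in months.
The ordinary-annuity PV formula values the stream one period before the first payment (period 95); discount that back 95 periods:
PV₀ = 7,950 × [1 − (1+r)^−264] / r × (1+r)^−95 = CHF 326,853.51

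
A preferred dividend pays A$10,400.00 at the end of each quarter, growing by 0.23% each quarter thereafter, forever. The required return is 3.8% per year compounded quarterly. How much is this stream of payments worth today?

Periodic rate r = 0.038/4 per quarter.
Growing perpetuity (Gordon): PV = PMT₁ / (r − g) = 10,400 / (r − 0.0023) = A$1,444,444.44.

A$1,444,444.44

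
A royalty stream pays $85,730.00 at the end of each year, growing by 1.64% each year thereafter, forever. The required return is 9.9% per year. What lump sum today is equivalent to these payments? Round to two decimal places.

$1,037,893.46

Periodic rate r = 0.099 per year.
Growing perpetuity (Gordon): PV = PMT₁ / (r − g) = 85,730 / (r − 0.0164) = $1,037,893.46.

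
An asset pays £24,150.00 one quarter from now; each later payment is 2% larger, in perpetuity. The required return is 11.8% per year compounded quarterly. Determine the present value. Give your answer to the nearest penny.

£2,542,105.26

Periodic rate r = 0.118/4 per quarter.
Growing perpetuity (Gordon): PV = PMT₁ / (r − g) = 24,150 / (r − 0.02) = £2,542,105.26.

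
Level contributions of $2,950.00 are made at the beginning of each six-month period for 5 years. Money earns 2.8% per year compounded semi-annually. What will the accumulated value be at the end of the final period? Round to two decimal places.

$31,869.63

This is an annuity due: 10 deposits of $2,950.00 at the beginning of each six-month period.
Periodic rate r = 0.028/2 per half-year; n is counted in half-years.
FV = PMT × [((1+r)^n − 1)/r] × (1+r) = 2,950 × [(1+r)^10 − 1] / r × (1+r) = $31,869.63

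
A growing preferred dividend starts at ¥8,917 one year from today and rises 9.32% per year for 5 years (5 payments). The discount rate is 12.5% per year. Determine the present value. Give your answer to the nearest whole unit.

Periodic rate r = 0.125 per year.
Growing ordinary annuity: PV = PMT₁ × [1 − ((1+g)/(1+r))^n] / (r − g) = 8,917 × [1 − ((1+0.0932)/(1+r))^5] / (r − 0.0932) = ¥37,453.

¥37,453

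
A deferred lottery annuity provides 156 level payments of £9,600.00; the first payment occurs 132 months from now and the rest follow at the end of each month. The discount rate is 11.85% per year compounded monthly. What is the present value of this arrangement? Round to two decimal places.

Ordinary annuity of 156 payments, first payment at period 132.
Periodic rate r = 0.1185/12 per month; n is counted in months.
The ordinary-annuity PV formula values the stream one period before the first payment (period 131); discount that back 131 periods:
PV₀ = 9,600 × [1 − (1+r)^−156] / r × (1+r)^−131 = £210,400.92

£210,400.92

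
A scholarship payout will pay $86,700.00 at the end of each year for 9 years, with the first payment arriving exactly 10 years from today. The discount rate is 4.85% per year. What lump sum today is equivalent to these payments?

$405,084.54

Ordinary annuity of 9 payments, first payment at period 10.
Periodic rate r = 0.0485 per year.
The ordinary-annuity PV formula values the stream one period before the first payment (period 9); discount that back 9 periods:
PV₀ = 86,700 × [1 − (1+r)^−9] / r × (1+r)^−9 = $405,084.54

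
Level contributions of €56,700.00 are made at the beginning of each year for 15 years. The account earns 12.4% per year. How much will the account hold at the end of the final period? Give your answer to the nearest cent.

This is an annuity due: 15 deposits of €56,700.00 at the beginning of each year.
Periodic rate r = 0.124 per year.
FV = PMT × [((1+r)^n − 1)/r] × (1+r) = 56,700 × [(1+r)^15 − 1] / r × (1+r) = €2,453,758.04

€2,453,758.04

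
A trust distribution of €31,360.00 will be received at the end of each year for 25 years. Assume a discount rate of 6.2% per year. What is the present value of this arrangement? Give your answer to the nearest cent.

This is an ordinary annuity: 25 payments of €31,360.00 at the end of each year.
Periodic rate r = 0.062 per year.
PV = PMT × [(1 − (1+r)^−n)/r] = 31,360 × [1 − (1+r)^−25] / r = €393,379.24

€393,379.24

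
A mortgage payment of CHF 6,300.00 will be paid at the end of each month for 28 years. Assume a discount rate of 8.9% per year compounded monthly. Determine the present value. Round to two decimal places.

CHF 778,502.71

This is an ordinary annuity: 336 payments of CHF 6,300.00 at the end of each month.
Periodic rate r = 0.089/12 per month; n is counted in months.
PV = PMT × [(1 − (1+r)^−n)/r] = 6,300 × [1 − (1+r)^−336] / r = CHF 778,502.71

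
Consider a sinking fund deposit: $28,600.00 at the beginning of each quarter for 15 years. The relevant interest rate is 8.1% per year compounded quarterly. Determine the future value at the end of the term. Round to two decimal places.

This is an annuity due: 60 deposits of $28,600.00 at the beginning of each quarter.
Periodic rate r = 0.081/4 per quarter; n is counted in quarters.
FV = PMT × [((1+r)^n − 1)/r] × (1+r) = 28,600 × [(1+r)^60 − 1] / r × (1+r) = $3,356,872.83

$3,356,872.83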